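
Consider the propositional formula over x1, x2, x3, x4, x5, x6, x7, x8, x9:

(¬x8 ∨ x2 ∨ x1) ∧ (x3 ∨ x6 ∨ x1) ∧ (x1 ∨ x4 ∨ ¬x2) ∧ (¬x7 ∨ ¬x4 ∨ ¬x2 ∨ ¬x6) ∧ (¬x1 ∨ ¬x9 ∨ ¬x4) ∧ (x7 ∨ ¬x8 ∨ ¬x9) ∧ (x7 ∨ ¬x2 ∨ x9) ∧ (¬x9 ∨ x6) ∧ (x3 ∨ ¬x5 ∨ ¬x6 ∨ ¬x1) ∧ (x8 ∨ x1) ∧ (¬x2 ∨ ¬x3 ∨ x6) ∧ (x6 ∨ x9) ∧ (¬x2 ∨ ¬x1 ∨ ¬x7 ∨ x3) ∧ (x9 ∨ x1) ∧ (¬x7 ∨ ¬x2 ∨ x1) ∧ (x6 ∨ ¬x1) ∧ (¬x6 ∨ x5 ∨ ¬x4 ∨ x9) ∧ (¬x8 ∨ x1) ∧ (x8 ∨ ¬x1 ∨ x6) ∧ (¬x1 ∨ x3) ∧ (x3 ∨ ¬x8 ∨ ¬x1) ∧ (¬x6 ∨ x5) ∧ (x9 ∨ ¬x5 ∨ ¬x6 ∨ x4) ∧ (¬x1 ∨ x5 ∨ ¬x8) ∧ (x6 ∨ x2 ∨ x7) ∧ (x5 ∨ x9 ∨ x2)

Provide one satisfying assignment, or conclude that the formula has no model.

Suppose x9 = True.
The clause (x6) is unit, so x6 = True.
The clause (x5) is unit, so x5 = True.
Suppose x1 = True.
The clause (¬x4) is unit, so x4 = False.
The clause (x3) is unit, so x3 = True.
Suppose x7 = False.
The clause (¬x8) is unit, so x8 = False.
Every clause is now satisfied; x2 is unconstrained.

x1 ↦ True,  x2 ↦ False,  x3 ↦ True,  x4 ↦ False,  x5 ↦ True,  x6 ↦ True,  x7 ↦ False,  x8 ↦ False,  x9 ↦ True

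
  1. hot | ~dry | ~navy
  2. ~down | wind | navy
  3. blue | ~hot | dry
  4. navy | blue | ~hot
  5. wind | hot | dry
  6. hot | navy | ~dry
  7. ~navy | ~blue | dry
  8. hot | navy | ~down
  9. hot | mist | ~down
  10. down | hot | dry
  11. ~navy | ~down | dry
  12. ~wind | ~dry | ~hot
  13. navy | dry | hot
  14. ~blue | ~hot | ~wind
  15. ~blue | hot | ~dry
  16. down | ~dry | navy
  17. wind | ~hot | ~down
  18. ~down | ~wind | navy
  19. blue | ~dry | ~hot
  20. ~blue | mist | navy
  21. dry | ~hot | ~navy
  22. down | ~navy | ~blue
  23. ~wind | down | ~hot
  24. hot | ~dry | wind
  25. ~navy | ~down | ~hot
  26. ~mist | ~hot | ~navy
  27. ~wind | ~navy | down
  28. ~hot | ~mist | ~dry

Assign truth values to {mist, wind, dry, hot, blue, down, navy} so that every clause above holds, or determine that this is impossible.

mist: 1,  wind: 0,  dry: 0,  hot: 1,  blue: 1,  down: 0,  navy: 0

Branch on hot: set hot = 1.
Branch on blue: set blue = 1.
Unit clause (~wind) forces wind = 0.
Unit clause (~down) forces down = 0.
Unit clause (~navy) forces navy = 0.
Unit clause (~dry) forces dry = 0.
Unit clause (mist) forces mist = 1.
Every clause now holds.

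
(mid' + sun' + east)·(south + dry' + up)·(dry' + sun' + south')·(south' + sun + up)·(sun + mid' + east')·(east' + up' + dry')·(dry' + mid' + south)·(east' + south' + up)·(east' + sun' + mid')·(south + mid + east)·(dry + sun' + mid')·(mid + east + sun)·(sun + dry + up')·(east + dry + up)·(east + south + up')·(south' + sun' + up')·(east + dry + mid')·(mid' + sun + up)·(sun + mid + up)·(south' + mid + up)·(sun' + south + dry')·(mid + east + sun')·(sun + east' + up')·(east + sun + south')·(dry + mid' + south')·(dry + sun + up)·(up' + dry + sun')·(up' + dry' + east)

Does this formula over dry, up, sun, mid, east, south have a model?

Suppose mid = 0.
Suppose south = 0.
The clause (east) is unit, so east = 1.
Suppose dry = 0.
Suppose sun = 1.
The clause (up') is unit, so up = 0.
Every clause now holds.
A satisfying assignment: dry: 0,  up: 0,  sun: 1,  mid: 0,  east: 1,  south: 0.

Yes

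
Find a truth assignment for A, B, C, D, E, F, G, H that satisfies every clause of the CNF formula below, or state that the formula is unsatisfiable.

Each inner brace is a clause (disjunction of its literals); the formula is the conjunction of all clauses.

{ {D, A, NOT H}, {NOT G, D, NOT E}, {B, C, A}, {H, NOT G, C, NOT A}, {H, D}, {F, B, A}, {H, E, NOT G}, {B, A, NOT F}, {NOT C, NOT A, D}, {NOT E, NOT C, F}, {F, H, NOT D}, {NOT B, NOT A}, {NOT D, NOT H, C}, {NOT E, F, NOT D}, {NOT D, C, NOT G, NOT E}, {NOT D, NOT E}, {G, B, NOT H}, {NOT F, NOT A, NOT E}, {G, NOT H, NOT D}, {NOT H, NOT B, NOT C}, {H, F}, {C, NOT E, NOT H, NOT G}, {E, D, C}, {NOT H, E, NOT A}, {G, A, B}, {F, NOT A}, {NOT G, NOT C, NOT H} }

A: false, B: true, C: false, D: true, E: false, F: true, G: false, H: false

Case H = false:
Unit clause (D) forces D = true.
Unit clause (F) forces F = true.
Unit clause (NOT E) forces E = false.
Unit clause (NOT G) forces G = false.
Case B = true:
Unit clause (NOT A) forces A = false.
All clauses hold; C can take either value.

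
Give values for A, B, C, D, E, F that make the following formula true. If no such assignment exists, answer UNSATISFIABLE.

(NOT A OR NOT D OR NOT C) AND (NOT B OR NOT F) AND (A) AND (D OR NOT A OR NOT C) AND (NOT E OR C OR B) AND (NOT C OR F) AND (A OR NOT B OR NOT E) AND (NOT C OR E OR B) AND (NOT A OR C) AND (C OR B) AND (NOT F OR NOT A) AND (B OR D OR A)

(A) alone gives A = true.
(C) alone gives C = true.
(NOT D) alone gives D = false.
But (D) is also a unit clause — contradiction.

UNSATISFIABLE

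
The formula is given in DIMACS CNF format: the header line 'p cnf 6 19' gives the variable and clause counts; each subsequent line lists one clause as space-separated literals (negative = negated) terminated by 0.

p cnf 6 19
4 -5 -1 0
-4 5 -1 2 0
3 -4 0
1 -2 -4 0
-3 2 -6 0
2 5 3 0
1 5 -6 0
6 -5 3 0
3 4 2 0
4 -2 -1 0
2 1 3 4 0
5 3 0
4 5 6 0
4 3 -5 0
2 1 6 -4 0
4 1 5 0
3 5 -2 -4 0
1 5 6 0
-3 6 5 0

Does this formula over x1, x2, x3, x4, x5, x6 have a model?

Yes

Case x3 = True:
Case x2 = True:
Case x1 = True:
From the singleton clause (x4), x4 = True.
Case x6 = False:
From the singleton clause (x5), x5 = True.
This assignment satisfies each clause.
A satisfying assignment: x1: True,  x2: True,  x3: True,  x4: True,  x5: True,  x6: False.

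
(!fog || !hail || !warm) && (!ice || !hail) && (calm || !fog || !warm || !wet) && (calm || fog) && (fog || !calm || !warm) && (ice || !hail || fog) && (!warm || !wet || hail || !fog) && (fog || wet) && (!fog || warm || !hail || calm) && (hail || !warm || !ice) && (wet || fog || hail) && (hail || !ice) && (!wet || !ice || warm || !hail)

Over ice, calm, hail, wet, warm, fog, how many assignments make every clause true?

There are 2^6 = 64 truth assignments over (ice, calm, hail, wet, warm, fog).
Split on ice. With ice = true, the clauses containing ice are satisfied and !ice drops from the rest; 0 of the 2^5 = 32 assignments to the other variables satisfy what remains.
With ice = false, by the same count on the reduced clause set, 9 assignments work.
Total: 0 + 9 = 9.

9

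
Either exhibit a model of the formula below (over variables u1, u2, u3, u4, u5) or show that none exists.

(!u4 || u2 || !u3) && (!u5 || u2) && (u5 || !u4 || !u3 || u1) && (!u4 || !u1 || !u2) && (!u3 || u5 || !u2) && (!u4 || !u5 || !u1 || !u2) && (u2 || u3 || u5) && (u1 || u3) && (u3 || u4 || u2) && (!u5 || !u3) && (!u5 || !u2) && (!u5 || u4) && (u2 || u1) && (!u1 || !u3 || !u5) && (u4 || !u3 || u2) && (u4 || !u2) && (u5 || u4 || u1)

UNSATISFIABLE

Case u5 = false:
Case u3 = false:
Unit clause (u2) forces u2 = true.
Unit clause (u1) forces u1 = true.
Unit clause (!u4) forces u4 = false.
That conflicts with the unit clause (u4).
So u3 must be the other value — set u3 = true.
Unit clause (!u2) forces u2 = false.
Unit clause (!u4) forces u4 = false.
That conflicts with the unit clause (u4).
Both values of u3 lead to a conflict.
So u5 must be the other value — set u5 = true.
Unit clause (u2) forces u2 = true.
That conflicts with the unit clause (!u2).
Both values of u5 lead to a conflict.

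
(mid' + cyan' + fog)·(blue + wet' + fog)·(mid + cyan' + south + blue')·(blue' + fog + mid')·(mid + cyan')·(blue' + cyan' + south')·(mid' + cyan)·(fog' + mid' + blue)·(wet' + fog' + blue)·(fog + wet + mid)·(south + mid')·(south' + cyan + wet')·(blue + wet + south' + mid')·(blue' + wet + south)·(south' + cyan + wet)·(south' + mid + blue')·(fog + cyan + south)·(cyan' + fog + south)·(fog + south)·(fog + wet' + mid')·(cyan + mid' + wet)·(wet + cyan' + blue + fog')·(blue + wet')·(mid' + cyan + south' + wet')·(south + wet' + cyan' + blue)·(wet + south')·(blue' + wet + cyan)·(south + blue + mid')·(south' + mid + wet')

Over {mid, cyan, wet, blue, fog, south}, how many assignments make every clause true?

2

There are 2^6 = 64 truth assignments over (mid, cyan, wet, blue, fog, south).
Split on wet. With wet = 1, the clauses containing wet are satisfied and wet' drops from the rest; 1 of the 2^5 = 32 assignments to the other variables satisfy what remains.
With wet = 0, by the same count on the reduced clause set, 1 assignment works.
Total: 1 + 1 = 2.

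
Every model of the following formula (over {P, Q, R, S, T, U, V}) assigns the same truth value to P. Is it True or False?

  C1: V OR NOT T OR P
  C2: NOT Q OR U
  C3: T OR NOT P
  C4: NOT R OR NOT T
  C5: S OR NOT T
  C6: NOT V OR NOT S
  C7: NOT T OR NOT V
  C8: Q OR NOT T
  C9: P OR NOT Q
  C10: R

Suppose P = true.
(T) alone gives T = true.
(NOT R) alone gives R = false.
That conflicts with the unit clause (R).
So every satisfying assignment has P = False.

False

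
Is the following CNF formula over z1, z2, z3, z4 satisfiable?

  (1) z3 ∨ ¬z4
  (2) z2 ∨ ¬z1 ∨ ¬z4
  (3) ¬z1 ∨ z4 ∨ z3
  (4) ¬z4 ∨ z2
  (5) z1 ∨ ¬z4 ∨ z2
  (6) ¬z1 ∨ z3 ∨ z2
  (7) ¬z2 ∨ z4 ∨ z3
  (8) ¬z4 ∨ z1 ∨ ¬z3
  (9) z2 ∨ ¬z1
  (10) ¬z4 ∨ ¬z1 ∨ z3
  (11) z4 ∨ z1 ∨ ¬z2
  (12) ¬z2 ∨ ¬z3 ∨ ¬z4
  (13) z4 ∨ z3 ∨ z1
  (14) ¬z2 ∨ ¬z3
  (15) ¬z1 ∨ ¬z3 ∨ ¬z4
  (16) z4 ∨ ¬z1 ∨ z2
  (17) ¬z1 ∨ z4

Branch on z3: set z3 = True.
The clause (¬z2) is unit, so z2 = False.
The clause (¬z4) is unit, so z4 = False.
The clause (¬z1) is unit, so z1 = False.
All clauses are satisfied.
A satisfying assignment: z1=False,  z2=False,  z3=True,  z4=False.

Satisfiable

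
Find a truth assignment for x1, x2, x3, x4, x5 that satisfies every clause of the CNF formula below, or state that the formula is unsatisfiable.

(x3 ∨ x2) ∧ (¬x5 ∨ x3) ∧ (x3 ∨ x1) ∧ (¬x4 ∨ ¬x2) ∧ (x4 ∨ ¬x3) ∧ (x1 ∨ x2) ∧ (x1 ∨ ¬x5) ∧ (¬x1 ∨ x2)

x1 ↦ True; x2 ↦ True; x3 ↦ False; x4 ↦ False; x5 ↦ False

Case x3 = False:
From the singleton clause (x2), x2 = True.
From the singleton clause (¬x5), x5 = False.
From the singleton clause (x1), x1 = True.
From the singleton clause (¬x4), x4 = False.
All clauses are satisfied.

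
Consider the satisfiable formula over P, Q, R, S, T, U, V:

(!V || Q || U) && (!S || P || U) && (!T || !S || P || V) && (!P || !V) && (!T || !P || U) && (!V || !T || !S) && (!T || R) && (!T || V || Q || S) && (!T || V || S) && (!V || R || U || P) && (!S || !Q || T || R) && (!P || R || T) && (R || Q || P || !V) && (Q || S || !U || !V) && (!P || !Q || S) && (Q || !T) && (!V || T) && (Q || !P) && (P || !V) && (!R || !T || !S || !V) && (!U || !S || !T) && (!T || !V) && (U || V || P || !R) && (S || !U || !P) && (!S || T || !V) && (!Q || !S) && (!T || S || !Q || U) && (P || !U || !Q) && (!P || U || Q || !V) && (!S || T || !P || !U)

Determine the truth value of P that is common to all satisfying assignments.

False

Suppose P = true.
The clause (!V) is unit, so V = false.
The clause (Q) is unit, so Q = true.
The clause (S) is unit, so S = true.
That conflicts with the unit clause (!S).
So every satisfying assignment has P = False.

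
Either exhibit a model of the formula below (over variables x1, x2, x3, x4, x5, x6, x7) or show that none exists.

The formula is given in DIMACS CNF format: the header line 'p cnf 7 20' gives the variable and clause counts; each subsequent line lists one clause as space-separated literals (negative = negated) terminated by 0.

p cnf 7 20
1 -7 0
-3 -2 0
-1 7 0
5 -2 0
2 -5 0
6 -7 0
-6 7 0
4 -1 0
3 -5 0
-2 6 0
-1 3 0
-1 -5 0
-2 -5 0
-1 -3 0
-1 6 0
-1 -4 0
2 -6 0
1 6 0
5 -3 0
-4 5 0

UNSATISFIABLE

Suppose x1 = True.
From the singleton clause (x7), x7 = True.
From the singleton clause (x6), x6 = True.
From the singleton clause (x4), x4 = True.
Now (¬x4) is unsatisfied and unit — conflict.
That branch fails; take x1 = False instead.
From the singleton clause (¬x7), x7 = False.
From the singleton clause (¬x6), x6 = False.
Now (x6) is unsatisfied and unit — conflict.
Neither x1 = True nor x1 = False works.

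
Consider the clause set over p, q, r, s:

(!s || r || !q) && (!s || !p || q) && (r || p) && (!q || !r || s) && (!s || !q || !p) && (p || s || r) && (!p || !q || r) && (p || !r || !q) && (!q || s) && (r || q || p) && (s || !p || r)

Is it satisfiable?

Satisfiable

Suppose r = true.
Suppose q = false.
Suppose s = true.
Unit clause (!p) forces p = false.
All clauses are satisfied.
A satisfying assignment: p=false; q=false; r=true; s=true.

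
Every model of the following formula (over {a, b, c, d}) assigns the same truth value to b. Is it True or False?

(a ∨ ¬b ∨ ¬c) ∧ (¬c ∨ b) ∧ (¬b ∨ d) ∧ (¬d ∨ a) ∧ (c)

True

Suppose b = False.
(¬c) alone gives c = False.
Now (c) is unsatisfied and unit — conflict.
So every satisfying assignment has b = True.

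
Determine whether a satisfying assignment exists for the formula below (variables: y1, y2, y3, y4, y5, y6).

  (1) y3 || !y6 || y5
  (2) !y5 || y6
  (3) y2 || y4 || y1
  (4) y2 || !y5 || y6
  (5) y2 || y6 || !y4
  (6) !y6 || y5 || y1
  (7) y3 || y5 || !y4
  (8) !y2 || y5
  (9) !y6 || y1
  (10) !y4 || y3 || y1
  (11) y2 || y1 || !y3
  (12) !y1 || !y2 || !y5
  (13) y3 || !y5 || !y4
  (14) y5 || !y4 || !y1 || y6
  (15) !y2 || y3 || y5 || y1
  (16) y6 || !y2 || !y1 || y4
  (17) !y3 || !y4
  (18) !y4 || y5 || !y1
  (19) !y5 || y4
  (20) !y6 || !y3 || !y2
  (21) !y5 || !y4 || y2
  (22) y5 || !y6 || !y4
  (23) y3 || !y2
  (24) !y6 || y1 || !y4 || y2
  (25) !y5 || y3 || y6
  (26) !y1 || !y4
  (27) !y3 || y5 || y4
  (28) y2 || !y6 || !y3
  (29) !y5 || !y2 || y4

Suppose y5 = false.
Unit clause (!y2) forces y2 = false.
Suppose y3 = false.
Unit clause (!y6) forces y6 = false.
Unit clause (!y4) forces y4 = false.
Unit clause (y1) forces y1 = true.
This assignment satisfies each clause.
A satisfying assignment: y1 ↦ true, y2 ↦ false, y3 ↦ false, y4 ↦ false, y5 ↦ false, y6 ↦ false.

Yes, satisfiable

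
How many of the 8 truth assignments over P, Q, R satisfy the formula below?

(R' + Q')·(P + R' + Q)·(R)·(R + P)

There are 2^3 = 8 truth assignments over (P, Q, R).
Check each against the 4 clauses (columns in the order P, Q, R):
  F F F  ✗ fails (R)
  F F T  ✗ fails (P + R' + Q)
  F T F  ✗ fails (R)
  F T T  ✗ fails (R' + Q')
  T F F  ✗ fails (R)
  T F T  ✓ satisfies all
  T T F  ✗ fails (R)
  T T T  ✗ fails (R' + Q')
1 of the 8 rows is a model.

1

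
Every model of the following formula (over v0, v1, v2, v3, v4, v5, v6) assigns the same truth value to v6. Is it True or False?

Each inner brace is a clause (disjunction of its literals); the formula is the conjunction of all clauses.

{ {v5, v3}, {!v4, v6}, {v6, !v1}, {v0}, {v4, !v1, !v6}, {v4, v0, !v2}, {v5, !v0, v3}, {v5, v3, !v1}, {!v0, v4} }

Suppose v6 = false.
Unit clause (!v4) forces v4 = false.
Unit clause (!v1) forces v1 = false.
Unit clause (v0) forces v0 = true.
But (!v0) is also a unit clause — contradiction.
So every satisfying assignment has v6 = True.

True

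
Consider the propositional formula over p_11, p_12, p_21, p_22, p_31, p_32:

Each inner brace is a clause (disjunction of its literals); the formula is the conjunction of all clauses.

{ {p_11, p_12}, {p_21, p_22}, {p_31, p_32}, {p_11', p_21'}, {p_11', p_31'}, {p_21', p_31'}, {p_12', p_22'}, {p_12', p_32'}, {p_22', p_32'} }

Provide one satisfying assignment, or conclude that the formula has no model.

Try p_11 = 1.
The clause (p_21') is unit, so p_21 = 0.
The clause (p_22) is unit, so p_22 = 1.
The clause (p_31') is unit, so p_31 = 0.
The clause (p_32) is unit, so p_32 = 1.
But (p_32') is also a unit clause — contradiction.
Undo p_11 and try p_11 = 0.
The clause (p_12) is unit, so p_12 = 1.
The clause (p_22') is unit, so p_22 = 0.
The clause (p_21) is unit, so p_21 = 1.
The clause (p_31') is unit, so p_31 = 0.
The clause (p_32) is unit, so p_32 = 1.
But (p_32') is also a unit clause — contradiction.
Both values of p_11 lead to a conflict.

UNSATISFIABLE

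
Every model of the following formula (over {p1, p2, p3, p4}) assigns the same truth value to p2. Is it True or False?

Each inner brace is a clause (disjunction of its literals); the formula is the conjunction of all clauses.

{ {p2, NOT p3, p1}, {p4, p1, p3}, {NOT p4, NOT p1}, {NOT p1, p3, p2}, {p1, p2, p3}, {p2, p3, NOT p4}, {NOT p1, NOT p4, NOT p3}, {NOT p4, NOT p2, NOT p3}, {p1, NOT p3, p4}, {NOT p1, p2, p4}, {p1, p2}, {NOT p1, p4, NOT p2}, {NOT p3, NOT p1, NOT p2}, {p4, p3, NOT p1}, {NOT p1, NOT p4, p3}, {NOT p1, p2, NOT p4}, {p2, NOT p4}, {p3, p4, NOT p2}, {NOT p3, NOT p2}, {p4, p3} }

True

Suppose p2 = false.
From the singleton clause (p1), p1 = true.
From the singleton clause (NOT p4), p4 = false.
Now (p4) is unsatisfied and unit — conflict.
So every satisfying assignment has p2 = True.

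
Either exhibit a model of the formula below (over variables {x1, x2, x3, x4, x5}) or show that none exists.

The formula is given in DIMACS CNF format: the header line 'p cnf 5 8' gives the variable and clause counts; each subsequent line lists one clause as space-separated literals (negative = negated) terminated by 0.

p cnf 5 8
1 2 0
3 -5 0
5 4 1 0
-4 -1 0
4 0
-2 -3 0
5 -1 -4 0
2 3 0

x1 ↦ False; x2 ↦ True; x3 ↦ False; x4 ↦ True; x5 ↦ False

Unit clause (x4) forces x4 = True.
Unit clause (¬x1) forces x1 = False.
Unit clause (x2) forces x2 = True.
Unit clause (¬x3) forces x3 = False.
Unit clause (¬x5) forces x5 = False.
This assignment satisfies each clause.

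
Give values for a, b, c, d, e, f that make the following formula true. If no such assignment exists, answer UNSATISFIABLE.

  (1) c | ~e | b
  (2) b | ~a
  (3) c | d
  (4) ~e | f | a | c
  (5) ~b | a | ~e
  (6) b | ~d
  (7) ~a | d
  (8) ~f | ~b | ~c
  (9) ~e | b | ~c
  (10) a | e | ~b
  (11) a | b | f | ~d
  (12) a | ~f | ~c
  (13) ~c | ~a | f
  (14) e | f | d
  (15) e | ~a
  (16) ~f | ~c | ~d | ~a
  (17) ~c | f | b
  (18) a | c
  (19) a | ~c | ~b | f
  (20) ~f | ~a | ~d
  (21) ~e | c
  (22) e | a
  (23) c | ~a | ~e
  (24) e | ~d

Suppose b = 1.
Suppose c = 1.
The clause (~f) is unit, so f = 0.
The clause (~a) is unit, so a = 0.
That conflicts with the unit clause (a).
Undo c and try c = 0.
The clause (d) is unit, so d = 1.
The clause (a) is unit, so a = 1.
The clause (e) is unit, so e = 1.
That conflicts with the unit clause (~e).
Both values of c lead to a conflict.
Undo b and try b = 0.
The clause (~a) is unit, so a = 0.
The clause (~d) is unit, so d = 0.
The clause (c) is unit, so c = 1.
The clause (~e) is unit, so e = 0.
That conflicts with the unit clause (e).
Both values of b lead to a conflict.

UNSATISFIABLE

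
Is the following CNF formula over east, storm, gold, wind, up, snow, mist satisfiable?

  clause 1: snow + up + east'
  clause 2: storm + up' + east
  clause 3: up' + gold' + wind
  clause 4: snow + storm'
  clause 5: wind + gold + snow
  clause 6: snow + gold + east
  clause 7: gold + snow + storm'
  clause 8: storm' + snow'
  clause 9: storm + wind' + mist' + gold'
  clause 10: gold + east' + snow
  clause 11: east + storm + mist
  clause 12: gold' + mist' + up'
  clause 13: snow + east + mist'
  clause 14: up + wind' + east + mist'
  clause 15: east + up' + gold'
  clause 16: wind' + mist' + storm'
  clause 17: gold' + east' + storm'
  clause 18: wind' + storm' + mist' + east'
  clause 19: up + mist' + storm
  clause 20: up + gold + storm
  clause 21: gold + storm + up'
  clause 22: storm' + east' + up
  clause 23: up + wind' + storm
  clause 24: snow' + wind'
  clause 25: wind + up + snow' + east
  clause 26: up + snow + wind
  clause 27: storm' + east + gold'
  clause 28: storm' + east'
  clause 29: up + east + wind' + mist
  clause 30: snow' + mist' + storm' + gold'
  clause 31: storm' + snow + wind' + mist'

Branch on snow: set snow = 0.
From the singleton clause (storm'), storm = 0.
Branch on up: set up = 1.
From the singleton clause (east), east = 1.
From the singleton clause (gold), gold = 1.
From the singleton clause (wind), wind = 1.
From the singleton clause (mist'), mist = 0.
This assignment satisfies each clause.
A satisfying assignment: east=1,  storm=0,  gold=1,  wind=1,  up=1,  snow=0,  mist=0.

Satisfiable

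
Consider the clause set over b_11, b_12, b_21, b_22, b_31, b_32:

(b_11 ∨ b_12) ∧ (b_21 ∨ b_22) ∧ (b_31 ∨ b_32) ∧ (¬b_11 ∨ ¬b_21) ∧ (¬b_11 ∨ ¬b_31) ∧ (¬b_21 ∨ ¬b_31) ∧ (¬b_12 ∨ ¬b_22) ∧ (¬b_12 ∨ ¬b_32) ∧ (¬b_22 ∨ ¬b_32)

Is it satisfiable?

Try b_11 = True.
From the singleton clause (¬b_21), b_21 = False.
From the singleton clause (b_22), b_22 = True.
From the singleton clause (¬b_31), b_31 = False.
From the singleton clause (b_32), b_32 = True.
That conflicts with the unit clause (¬b_32).
That branch fails; take b_11 = False instead.
From the singleton clause (b_12), b_12 = True.
From the singleton clause (¬b_22), b_22 = False.
From the singleton clause (b_21), b_21 = True.
From the singleton clause (¬b_31), b_31 = False.
From the singleton clause (b_32), b_32 = True.
That conflicts with the unit clause (¬b_32).
Neither b_11 = True nor b_11 = False works.
No assignment satisfies every clause.

Unsatisfiable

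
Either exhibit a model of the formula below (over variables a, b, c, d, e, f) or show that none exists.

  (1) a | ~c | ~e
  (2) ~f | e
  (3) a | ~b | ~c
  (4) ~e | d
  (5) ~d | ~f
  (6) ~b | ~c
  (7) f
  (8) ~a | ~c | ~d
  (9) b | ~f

Unit clause (f) forces f = 1.
Unit clause (e) forces e = 1.
Unit clause (d) forces d = 1.
Now (~d) is unsatisfied and unit — conflict.

UNSATISFIABLE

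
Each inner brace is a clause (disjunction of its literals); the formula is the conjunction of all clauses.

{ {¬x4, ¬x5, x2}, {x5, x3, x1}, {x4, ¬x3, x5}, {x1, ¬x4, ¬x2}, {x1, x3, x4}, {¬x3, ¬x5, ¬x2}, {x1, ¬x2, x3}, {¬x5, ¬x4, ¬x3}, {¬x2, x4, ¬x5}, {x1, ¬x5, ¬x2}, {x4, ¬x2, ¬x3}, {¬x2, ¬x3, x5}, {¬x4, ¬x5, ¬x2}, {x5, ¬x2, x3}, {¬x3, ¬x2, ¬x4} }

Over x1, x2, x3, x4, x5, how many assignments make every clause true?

7

There are 2^5 = 32 truth assignments over (x1, x2, x3, x4, x5).
Split on x4. With x4 = True, the clauses containing x4 are satisfied and ¬x4 drops from the rest; 3 of the 2^4 = 16 assignments to the other variables satisfy what remains.
With x4 = False, by the same count on the reduced clause set, 4 assignments work.
Total: 3 + 4 = 7.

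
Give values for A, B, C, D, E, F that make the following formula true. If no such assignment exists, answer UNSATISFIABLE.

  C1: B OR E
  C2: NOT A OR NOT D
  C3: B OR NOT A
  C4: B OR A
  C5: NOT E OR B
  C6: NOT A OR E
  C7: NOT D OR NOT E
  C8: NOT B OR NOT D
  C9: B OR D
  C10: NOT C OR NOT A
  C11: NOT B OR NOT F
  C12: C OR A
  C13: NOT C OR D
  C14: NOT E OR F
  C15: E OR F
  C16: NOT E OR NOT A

UNSATISFIABLE

Try B = true.
The clause (NOT D) is unit, so D = false.
The clause (NOT F) is unit, so F = false.
The clause (NOT C) is unit, so C = false.
The clause (A) is unit, so A = true.
The clause (E) is unit, so E = true.
That conflicts with the unit clause (NOT E).
So B must be the other value — set B = false.
The clause (E) is unit, so E = true.
That conflicts with the unit clause (NOT E).
Both values of B lead to a conflict.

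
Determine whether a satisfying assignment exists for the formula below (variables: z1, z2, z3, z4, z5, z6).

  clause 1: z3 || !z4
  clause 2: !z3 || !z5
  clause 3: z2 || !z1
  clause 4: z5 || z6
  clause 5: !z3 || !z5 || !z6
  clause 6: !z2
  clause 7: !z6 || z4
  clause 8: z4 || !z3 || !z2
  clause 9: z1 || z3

Yes

From the singleton clause (!z2), z2 = false.
From the singleton clause (!z1), z1 = false.
From the singleton clause (z3), z3 = true.
From the singleton clause (!z5), z5 = false.
From the singleton clause (z6), z6 = true.
From the singleton clause (z4), z4 = true.
This assignment satisfies each clause.
A satisfying assignment: z1: false, z2: false, z3: true, z4: true, z5: false, z6: true.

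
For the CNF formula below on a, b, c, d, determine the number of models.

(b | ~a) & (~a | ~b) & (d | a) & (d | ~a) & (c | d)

4

There are 2^4 = 16 truth assignments over (a, b, c, d).
Split on c. With c = 1, the clauses containing c are satisfied and ~c drops from the rest; 2 of the 2^3 = 8 assignments to the other variables satisfy what remains.
With c = 0, by the same count on the reduced clause set, 2 assignments work.
Total: 2 + 2 = 4.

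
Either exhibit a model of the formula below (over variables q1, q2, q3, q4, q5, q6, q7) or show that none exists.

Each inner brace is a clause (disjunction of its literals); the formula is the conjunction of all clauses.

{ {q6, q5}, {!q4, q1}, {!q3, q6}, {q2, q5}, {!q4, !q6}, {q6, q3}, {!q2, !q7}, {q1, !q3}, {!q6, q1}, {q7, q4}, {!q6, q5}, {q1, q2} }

q1 ↦ true,  q2 ↦ false,  q3 ↦ true,  q4 ↦ false,  q5 ↦ true,  q6 ↦ true,  q7 ↦ true

Case q6 = true:
From the singleton clause (!q4), q4 = false.
From the singleton clause (q1), q1 = true.
From the singleton clause (q7), q7 = true.
From the singleton clause (!q2), q2 = false.
From the singleton clause (q5), q5 = true.
All clauses hold; q3 can take either value.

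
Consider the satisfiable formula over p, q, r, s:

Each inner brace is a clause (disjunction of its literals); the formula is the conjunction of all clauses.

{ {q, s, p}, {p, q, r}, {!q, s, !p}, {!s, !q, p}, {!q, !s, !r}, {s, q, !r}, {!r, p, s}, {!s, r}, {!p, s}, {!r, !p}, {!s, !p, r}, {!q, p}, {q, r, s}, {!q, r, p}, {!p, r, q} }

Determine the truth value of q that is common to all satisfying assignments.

Suppose q = true.
From the singleton clause (p), p = true.
From the singleton clause (s), s = true.
From the singleton clause (!r), r = false.
But (r) is also a unit clause — contradiction.
So every satisfying assignment has q = False.

False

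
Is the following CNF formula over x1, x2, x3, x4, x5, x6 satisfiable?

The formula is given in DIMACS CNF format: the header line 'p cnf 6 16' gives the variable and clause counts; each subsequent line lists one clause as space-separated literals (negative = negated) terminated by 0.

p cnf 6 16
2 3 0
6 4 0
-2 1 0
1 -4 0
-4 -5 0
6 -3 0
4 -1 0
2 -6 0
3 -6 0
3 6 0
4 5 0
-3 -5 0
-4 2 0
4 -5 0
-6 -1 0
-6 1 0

Unsatisfiable

Suppose x2 = True.
Unit clause (x1) forces x1 = True.
Unit clause (x4) forces x4 = True.
Unit clause (¬x5) forces x5 = False.
Unit clause (¬x6) forces x6 = False.
Unit clause (¬x3) forces x3 = False.
But (x3) is also a unit clause — contradiction.
Backtrack on x2: now try x2 = False.
Unit clause (x3) forces x3 = True.
Unit clause (x6) forces x6 = True.
But (¬x6) is also a unit clause — contradiction.
Both values of x2 lead to a conflict.
No assignment satisfies every clause.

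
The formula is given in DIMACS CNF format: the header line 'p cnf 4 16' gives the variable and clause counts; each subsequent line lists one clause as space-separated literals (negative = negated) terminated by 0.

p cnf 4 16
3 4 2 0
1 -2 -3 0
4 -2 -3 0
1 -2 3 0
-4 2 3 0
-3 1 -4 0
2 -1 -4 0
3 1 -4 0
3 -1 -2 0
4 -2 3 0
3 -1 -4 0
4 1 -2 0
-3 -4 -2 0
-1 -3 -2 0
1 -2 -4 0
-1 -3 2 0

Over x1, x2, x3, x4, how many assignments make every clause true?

There are 2^4 = 16 truth assignments over (x1, x2, x3, x4).
Check each against the 16 clauses (columns in the order x1, x2, x3, x4):
  F F F F  ✗ fails (x3 ∨ x4 ∨ x2)
  F F F T  ✗ fails (¬x4 ∨ x2 ∨ x3)
  F F T F  ✓ satisfies all
  F F T T  ✗ fails (¬x3 ∨ x1 ∨ ¬x4)
  F T F F  ✗ fails (x1 ∨ ¬x2 ∨ x3)
  F T F T  ✗ fails (x1 ∨ ¬x2 ∨ x3)
  F T T F  ✗ fails (x1 ∨ ¬x2 ∨ ¬x3)
  F T T T  ✗ fails (x1 ∨ ¬x2 ∨ ¬x3)
  T F F F  ✗ fails (x3 ∨ x4 ∨ x2)
  T F F T  ✗ fails (¬x4 ∨ x2 ∨ x3)
  T F T F  ✗ fails (¬x1 ∨ ¬x3 ∨ x2)
  T F T T  ✗ fails (x2 ∨ ¬x1 ∨ ¬x4)
  T T F F  ✗ fails (x3 ∨ ¬x1 ∨ ¬x2)
  T T F T  ✗ fails (x3 ∨ ¬x1 ∨ ¬x2)
  T T T F  ✗ fails (x4 ∨ ¬x2 ∨ ¬x3)
  T T T T  ✗ fails (¬x3 ∨ ¬x4 ∨ ¬x2)
1 of the 16 rows is a model.

1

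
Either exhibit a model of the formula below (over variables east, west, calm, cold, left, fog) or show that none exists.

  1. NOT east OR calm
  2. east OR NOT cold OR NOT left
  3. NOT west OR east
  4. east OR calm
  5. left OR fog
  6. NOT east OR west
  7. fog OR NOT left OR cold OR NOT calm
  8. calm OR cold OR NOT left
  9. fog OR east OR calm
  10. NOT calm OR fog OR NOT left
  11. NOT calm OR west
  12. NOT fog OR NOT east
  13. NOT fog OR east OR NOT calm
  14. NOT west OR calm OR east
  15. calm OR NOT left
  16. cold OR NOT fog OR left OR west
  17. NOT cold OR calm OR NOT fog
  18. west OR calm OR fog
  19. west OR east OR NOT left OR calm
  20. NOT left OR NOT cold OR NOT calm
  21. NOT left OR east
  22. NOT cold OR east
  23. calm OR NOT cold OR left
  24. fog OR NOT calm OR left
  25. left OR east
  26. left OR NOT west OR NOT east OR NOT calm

Case east = false:
The clause (NOT west) is unit, so west = false.
The clause (calm) is unit, so calm = true.
Now (NOT calm) is unsatisfied and unit — conflict.
That branch fails; take east = true instead.
The clause (calm) is unit, so calm = true.
The clause (west) is unit, so west = true.
The clause (NOT fog) is unit, so fog = false.
The clause (left) is unit, so left = true.
Now (NOT left) is unsatisfied and unit — conflict.
Neither east = true nor east = false works.

UNSATISFIABLE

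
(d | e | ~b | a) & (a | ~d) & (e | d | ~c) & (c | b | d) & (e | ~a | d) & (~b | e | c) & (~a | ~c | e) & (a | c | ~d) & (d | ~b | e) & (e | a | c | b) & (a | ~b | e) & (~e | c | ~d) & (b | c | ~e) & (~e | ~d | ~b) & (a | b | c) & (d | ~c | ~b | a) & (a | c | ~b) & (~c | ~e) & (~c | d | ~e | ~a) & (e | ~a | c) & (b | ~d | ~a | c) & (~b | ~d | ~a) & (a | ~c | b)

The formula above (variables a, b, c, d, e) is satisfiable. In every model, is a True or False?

True

Suppose a = 0.
Unit clause (~d) forces d = 0.
Case e = 1:
Unit clause (~c) forces c = 0.
Unit clause (b) forces b = 1.
But (~b) is also a unit clause — contradiction.
Backtrack on e: now try e = 0.
Unit clause (~b) forces b = 0.
Unit clause (~c) forces c = 0.
But (c) is also a unit clause — contradiction.
Neither e = 1 nor e = 0 works.
So every satisfying assignment has a = True.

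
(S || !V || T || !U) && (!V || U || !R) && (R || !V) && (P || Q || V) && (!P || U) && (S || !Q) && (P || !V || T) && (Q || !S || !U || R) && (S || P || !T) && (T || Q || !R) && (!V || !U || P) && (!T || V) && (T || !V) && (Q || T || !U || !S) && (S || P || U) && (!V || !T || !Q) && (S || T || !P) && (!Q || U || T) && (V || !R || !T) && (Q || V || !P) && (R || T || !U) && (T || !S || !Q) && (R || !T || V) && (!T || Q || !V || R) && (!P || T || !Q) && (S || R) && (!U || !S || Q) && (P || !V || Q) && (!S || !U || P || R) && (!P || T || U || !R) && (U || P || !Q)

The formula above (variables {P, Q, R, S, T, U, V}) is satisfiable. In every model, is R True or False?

Suppose R = false.
(!V) alone gives V = false.
(!T) alone gives T = false.
(!U) alone gives U = false.
(!P) alone gives P = false.
(Q) alone gives Q = true.
But (!Q) is also a unit clause — contradiction.
So every satisfying assignment has R = True.

True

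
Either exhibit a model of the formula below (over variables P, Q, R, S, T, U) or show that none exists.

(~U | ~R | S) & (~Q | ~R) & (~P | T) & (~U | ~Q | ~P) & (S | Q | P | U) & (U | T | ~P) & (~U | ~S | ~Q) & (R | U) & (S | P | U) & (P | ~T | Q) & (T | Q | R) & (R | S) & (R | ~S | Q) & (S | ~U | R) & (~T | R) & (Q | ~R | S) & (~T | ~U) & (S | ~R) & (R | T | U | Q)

Branch on Q: set Q = 0.
Branch on P: set P = 0.
Unit clause (~T) forces T = 0.
Unit clause (R) forces R = 1.
Unit clause (S) forces S = 1.
No clause remains; U is free.

P ↦ 0; Q ↦ 0; R ↦ 1; S ↦ 1; T ↦ 0; U ↦ 1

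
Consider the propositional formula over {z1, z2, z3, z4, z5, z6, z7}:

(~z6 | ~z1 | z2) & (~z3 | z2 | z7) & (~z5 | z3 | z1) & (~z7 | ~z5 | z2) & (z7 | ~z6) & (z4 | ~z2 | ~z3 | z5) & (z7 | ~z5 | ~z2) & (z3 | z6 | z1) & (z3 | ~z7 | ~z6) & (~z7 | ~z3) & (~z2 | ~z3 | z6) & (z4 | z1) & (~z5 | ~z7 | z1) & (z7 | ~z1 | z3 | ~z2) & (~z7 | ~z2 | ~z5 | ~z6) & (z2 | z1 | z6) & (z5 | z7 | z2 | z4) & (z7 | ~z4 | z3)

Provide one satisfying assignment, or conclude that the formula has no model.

Branch on z7: set z7 = 0.
The clause (~z6) is unit, so z6 = 0.
Branch on z3: set z3 = 0.
The clause (z1) is unit, so z1 = 1.
The clause (~z2) is unit, so z2 = 0.
The clause (~z4) is unit, so z4 = 0.
The clause (z5) is unit, so z5 = 1.
This assignment satisfies each clause.

z1 ↦ 1,  z2 ↦ 0,  z3 ↦ 0,  z4 ↦ 0,  z5 ↦ 1,  z6 ↦ 0,  z7 ↦ 0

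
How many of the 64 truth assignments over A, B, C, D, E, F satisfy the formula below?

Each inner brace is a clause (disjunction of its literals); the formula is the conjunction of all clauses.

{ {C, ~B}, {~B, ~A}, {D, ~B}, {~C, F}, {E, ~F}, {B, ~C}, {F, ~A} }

There are 2^6 = 64 truth assignments over (A, B, C, D, E, F).
Split on E. With E = 1, the clauses containing E are satisfied and ~E drops from the rest; 7 of the 2^5 = 32 assignments to the other variables satisfy what remains.
With E = 0, by the same count on the reduced clause set, 2 assignments work.
(One model: A=F, B=F, C=F, D=F, E=F, F=F.)
Total: 7 + 2 = 9.

9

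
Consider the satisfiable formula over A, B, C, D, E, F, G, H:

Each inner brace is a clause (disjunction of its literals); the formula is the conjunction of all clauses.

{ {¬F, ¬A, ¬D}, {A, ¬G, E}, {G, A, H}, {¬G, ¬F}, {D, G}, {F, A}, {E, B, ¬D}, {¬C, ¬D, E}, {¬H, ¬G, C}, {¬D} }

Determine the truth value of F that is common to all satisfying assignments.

Suppose F = True.
The clause (¬G) is unit, so G = False.
The clause (D) is unit, so D = True.
Now (¬D) is unsatisfied and unit — conflict.
So every satisfying assignment has F = False.

False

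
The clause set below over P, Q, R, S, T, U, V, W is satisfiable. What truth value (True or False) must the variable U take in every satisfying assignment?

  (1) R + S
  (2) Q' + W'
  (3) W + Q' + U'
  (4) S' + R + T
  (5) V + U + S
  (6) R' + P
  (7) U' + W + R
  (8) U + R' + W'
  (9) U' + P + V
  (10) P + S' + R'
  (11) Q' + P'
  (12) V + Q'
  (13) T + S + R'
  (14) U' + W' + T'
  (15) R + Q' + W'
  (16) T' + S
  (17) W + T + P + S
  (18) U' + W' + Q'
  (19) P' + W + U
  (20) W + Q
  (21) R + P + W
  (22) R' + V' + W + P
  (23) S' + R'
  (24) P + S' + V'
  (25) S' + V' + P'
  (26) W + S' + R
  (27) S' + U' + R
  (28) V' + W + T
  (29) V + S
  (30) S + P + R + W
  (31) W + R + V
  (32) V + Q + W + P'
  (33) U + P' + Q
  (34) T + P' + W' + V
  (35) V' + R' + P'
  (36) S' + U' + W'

False

Suppose U = 1.
Try R = 1.
(P) alone gives P = 1.
(Q') alone gives Q = 0.
(W) alone gives W = 1.
(T') alone gives T = 0.
(S) alone gives S = 1.
That conflicts with the unit clause (S').
So R must be the other value — set R = 0.
(S) alone gives S = 1.
That conflicts with the unit clause (S').
Either choice for R ends in contradiction.
So every satisfying assignment has U = False.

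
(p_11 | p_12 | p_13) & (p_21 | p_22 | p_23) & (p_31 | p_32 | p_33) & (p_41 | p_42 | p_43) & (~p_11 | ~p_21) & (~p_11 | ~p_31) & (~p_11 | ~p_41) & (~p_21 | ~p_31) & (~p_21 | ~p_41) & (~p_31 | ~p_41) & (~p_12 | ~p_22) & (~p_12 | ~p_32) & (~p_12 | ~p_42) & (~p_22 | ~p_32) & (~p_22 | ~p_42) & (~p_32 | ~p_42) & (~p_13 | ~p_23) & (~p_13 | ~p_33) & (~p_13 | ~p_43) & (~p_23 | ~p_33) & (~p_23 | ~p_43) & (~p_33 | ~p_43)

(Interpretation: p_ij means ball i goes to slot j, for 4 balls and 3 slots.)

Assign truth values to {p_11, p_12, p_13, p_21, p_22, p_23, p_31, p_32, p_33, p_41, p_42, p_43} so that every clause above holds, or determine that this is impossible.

UNSATISFIABLE

Case p_11 = 0:
Case p_12 = 1:
The clause (~p_22) is unit, so p_22 = 0.
The clause (~p_32) is unit, so p_32 = 0.
The clause (~p_42) is unit, so p_42 = 0.
Case p_21 = 1:
The clause (~p_31) is unit, so p_31 = 0.
The clause (p_33) is unit, so p_33 = 1.
The clause (~p_41) is unit, so p_41 = 0.
The clause (p_43) is unit, so p_43 = 1.
But (~p_43) is also a unit clause — contradiction.
Backtrack on p_21: now try p_21 = 0.
The clause (p_23) is unit, so p_23 = 1.
The clause (~p_13) is unit, so p_13 = 0.
The clause (~p_33) is unit, so p_33 = 0.
The clause (p_31) is unit, so p_31 = 1.
The clause (~p_41) is unit, so p_41 = 0.
The clause (p_43) is unit, so p_43 = 1.
But (~p_43) is also a unit clause — contradiction.
Neither p_21 = 1 nor p_21 = 0 works.
Backtrack on p_12: now try p_12 = 0.
The clause (p_13) is unit, so p_13 = 1.
The clause (~p_23) is unit, so p_23 = 0.
The clause (~p_33) is unit, so p_33 = 0.
The clause (~p_43) is unit, so p_43 = 0.
Case p_21 = 1:
The clause (~p_31) is unit, so p_31 = 0.
The clause (p_32) is unit, so p_32 = 1.
The clause (~p_41) is unit, so p_41 = 0.
The clause (p_42) is unit, so p_42 = 1.
But (~p_42) is also a unit clause — contradiction.
Backtrack on p_21: now try p_21 = 0.
The clause (p_22) is unit, so p_22 = 1.
The clause (~p_32) is unit, so p_32 = 0.
The clause (p_31) is unit, so p_31 = 1.
The clause (~p_41) is unit, so p_41 = 0.
The clause (p_42) is unit, so p_42 = 1.
But (~p_42) is also a unit clause — contradiction.
Neither p_21 = 1 nor p_21 = 0 works.
Neither p_12 = 1 nor p_12 = 0 works.
Backtrack on p_11: now try p_11 = 1.
The clause (~p_21) is unit, so p_21 = 0.
The clause (~p_31) is unit, so p_31 = 0.
The clause (~p_41) is unit, so p_41 = 0.
Case p_22 = 1:
The clause (~p_12) is unit, so p_12 = 0.
The clause (~p_32) is unit, so p_32 = 0.
The clause (p_33) is unit, so p_33 = 1.
The clause (~p_42) is unit, so p_42 = 0.
The clause (p_43) is unit, so p_43 = 1.
But (~p_43) is also a unit clause — contradiction.
Backtrack on p_22: now try p_22 = 0.
The clause (p_23) is unit, so p_23 = 1.
The clause (~p_13) is unit, so p_13 = 0.
The clause (~p_33) is unit, so p_33 = 0.
The clause (p_32) is unit, so p_32 = 1.
The clause (~p_12) is unit, so p_12 = 0.
The clause (~p_42) is unit, so p_42 = 0.
The clause (p_43) is unit, so p_43 = 1.
But (~p_43) is also a unit clause — contradiction.
Neither p_22 = 1 nor p_22 = 0 works.
Neither p_11 = 1 nor p_11 = 0 works.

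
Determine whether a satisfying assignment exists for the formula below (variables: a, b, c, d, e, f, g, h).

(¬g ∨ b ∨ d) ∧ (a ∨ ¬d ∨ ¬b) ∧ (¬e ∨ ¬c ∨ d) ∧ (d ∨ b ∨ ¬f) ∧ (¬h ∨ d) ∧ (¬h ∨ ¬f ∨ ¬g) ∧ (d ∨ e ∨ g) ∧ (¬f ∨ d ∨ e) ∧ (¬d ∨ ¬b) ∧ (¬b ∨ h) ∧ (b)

Unit clause (b) forces b = True.
Unit clause (¬d) forces d = False.
Unit clause (¬h) forces h = False.
Now (h) is unsatisfied and unit — conflict.
No assignment satisfies every clause.

No, unsatisfiable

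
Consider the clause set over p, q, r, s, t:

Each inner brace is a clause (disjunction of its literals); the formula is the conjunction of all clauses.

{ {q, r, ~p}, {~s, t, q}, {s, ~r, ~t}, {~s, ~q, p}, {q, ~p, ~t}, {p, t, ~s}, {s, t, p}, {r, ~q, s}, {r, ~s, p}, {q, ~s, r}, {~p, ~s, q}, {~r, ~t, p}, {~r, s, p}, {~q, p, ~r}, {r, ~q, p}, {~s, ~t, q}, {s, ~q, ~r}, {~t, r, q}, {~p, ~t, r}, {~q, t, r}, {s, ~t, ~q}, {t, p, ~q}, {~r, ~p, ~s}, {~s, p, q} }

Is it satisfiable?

Try q = 0.
Try r = 1.
Try s = 0.
The clause (~t) is unit, so t = 0.
The clause (p) is unit, so p = 1.
All clauses are satisfied.
A satisfying assignment: p=1,  q=0,  r=1,  s=0,  t=0.

Yes, satisfiable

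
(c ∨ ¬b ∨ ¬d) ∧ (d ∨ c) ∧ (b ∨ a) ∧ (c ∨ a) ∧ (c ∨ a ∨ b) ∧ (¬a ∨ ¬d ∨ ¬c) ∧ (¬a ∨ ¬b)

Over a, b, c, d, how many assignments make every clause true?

There are 2^4 = 16 truth assignments over (a, b, c, d).
Check each against the 7 clauses (columns in the order a, b, c, d):
  F F F F  ✗ fails (d ∨ c)
  F F F T  ✗ fails (b ∨ a)
  F F T F  ✗ fails (b ∨ a)
  F F T T  ✗ fails (b ∨ a)
  F T F F  ✗ fails (d ∨ c)
  F T F T  ✗ fails (c ∨ ¬b ∨ ¬d)
  F T T F  ✓ satisfies all
  F T T T  ✓ satisfies all
  T F F F  ✗ fails (d ∨ c)
  T F F T  ✓ satisfies all
  T F T F  ✓ satisfies all
  T F T T  ✗ fails (¬a ∨ ¬d ∨ ¬c)
  T T F F  ✗ fails (d ∨ c)
  T T F T  ✗ fails (c ∨ ¬b ∨ ¬d)
  T T T F  ✗ fails (¬a ∨ ¬b)
  T T T T  ✗ fails (¬a ∨ ¬d ∨ ¬c)
4 of the 16 rows are models.

4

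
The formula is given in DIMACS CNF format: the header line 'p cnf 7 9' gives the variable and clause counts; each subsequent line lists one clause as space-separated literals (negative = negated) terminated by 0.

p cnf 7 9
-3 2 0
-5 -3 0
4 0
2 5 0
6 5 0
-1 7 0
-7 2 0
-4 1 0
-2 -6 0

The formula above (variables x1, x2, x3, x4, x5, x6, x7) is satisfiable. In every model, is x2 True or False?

True

Suppose x2 = False.
Unit clause (¬x3) forces x3 = False.
Unit clause (x4) forces x4 = True.
Unit clause (x5) forces x5 = True.
Unit clause (¬x7) forces x7 = False.
Unit clause (¬x1) forces x1 = False.
Now (x1) is unsatisfied and unit — conflict.
So every satisfying assignment has x2 = True.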